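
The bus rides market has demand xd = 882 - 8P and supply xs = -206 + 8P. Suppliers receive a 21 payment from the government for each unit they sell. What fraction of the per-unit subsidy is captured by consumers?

Consumer share = 0.5

Pre-subsidy: 882 - 8P = -206 + 8P gives P* = 68, x* = 338.
With the subsidy, sellers receive Ps = Pb + 21 for each unit, where Pb is the price buyers pay.
Supply in terms of Pb becomes xs = -206 + 8(Pb + 21) = -38 + 8Pb. Setting this equal to demand: 882 - 8Pb = -38 + 8Pb, so Pb = 57.5.
Sellers receive Ps = 57.5 + 21 = 78.5; x' = 882 − 8·57.5 = 422.
Buyers' price falls by P* − Pb = 68 − 57.5 = 10.5; sellers' price rises by Ps − P* = 78.5 − 68 = 10.5.
So consumers capture 10.5/21 = 0.5 of each unit of subsidy.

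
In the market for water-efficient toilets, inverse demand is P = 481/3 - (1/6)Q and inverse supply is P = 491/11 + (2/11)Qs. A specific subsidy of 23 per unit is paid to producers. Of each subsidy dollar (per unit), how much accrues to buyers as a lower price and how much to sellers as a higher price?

Pre-subsidy: 481/3 - (1/6)Q = 491/11 + (2/11)Q gives Q* = 332 and P* = 105.
With the subsidy, sellers receive Ps = Pb + 23 for each unit, where Pb is the price buyers pay.
On the curves, Pb = 481/3 - (1/6)Q and Ps = 491/11 + (2/11)Q; the wedge Ps − Pb = 23 gives 491/11 + (2/11)Q − (481/3 - (1/6)Q) = 23, so Q' = 398.
Then Pb = 481/3 − (1/6)·398 = 94 and Ps = 491/11 + (2/11)·398 = 117.
Buyers' price falls by P* − Pb = 105 − 94 = 11; sellers' price rises by Ps − P* = 117 − 105 = 12.

Buyers gain 11 per unit; sellers gain 12 per unit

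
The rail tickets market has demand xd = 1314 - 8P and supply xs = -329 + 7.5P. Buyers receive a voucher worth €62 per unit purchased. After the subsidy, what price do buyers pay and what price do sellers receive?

Pre-subsidy: 1314 - 8P = -329 + 7.5P gives P* = 106, x* = 466.
With the rebate, buyers effectively pay Pb = Ps − 62, where Ps is the price sellers receive.
Demand in terms of Ps becomes xd = 1314 − 8(Ps − 62) = 1810 - 8Ps. Setting this equal to supply: 1810 - 8Ps = -329 + 7.5Ps, so Ps = 138.
Buyers pay Pb = 138 − 62 = 76; x' = -329 + 7.5·138 = 706.

Buyers pay €76; sellers receive €138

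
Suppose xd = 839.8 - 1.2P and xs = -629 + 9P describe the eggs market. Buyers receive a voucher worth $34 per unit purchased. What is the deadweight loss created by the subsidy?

Deadweight loss = $612

Pre-subsidy: 839.8 - 1.2P = -629 + 9P gives P* = 144, x* = 667.
With the rebate, buyers effectively pay Pb = Ps − 34, where Ps is the price sellers receive.
Demand in terms of Ps becomes xd = 839.8 − 1.2(Ps − 34) = 880.6 - 1.2Ps. Setting this equal to supply: 880.6 - 1.2Ps = -629 + 9Ps, so Ps = 148.
Buyers pay Pb = 148 − 34 = 114; x' = -629 + 9·148 = 703.
The subsidy expands output by 703 − 667 = 36 past the efficient level; on those units the gap between marginal cost and willingness to pay runs from 0 up to 34.
DWL = ½ × 34 × 36 = 612.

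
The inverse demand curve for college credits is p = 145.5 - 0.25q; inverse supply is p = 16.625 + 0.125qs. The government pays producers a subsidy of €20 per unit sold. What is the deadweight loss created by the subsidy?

Pre-subsidy: 145.5 - 0.25q = 16.625 + 0.125q gives q* = 1031/3 and p* = 715/12.
With the subsidy, sellers receive ps = pb + 20 for each unit, where pb is the price buyers pay.
On the curves, pb = 145.5 - 0.25q and ps = 16.625 + 0.125q; the wedge ps − pb = 20 gives 16.625 + 0.125q − (145.5 - 0.25q) = 20, so q' = 397.
Then pb = 145.5 − 0.25·397 = 46.25 and ps = 16.625 + 0.125·397 = 66.25.
The subsidy expands output by 397 − 1031/3 = 160/3 past the efficient level; on those units the gap between marginal cost and willingness to pay runs from 0 up to 20.
DWL = ½ × 20 × 160/3 = 1600/3.

Deadweight loss = 1600/3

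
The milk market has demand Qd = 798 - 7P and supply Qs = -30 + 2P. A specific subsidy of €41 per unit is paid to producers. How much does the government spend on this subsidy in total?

Government cost = 80360/9

Pre-subsidy: 798 - 7P = -30 + 2P gives P* = 92, Q* = 154.
With the subsidy, sellers receive Ps = Pb + 41 for each unit, where Pb is the price buyers pay.
Supply in terms of Pb becomes Qs = -30 + 2(Pb + 41) = 52 + 2Pb. Setting this equal to demand: 798 - 7Pb = 52 + 2Pb, so Pb = 746/9.
Sellers receive Ps = 746/9 + 41 = 1115/9; Q' = 798 − 7·(746/9) = 1960/9.
Government outlay = subsidy × quantity = 41 × 1960/9 = 80360/9.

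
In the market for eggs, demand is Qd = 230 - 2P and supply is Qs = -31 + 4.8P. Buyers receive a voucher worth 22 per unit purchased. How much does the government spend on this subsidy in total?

Pre-subsidy: 230 - 2P = -31 + 4.8P gives P* = 1305/34, Q* = 2605/17.
With the rebate, buyers effectively pay Pb = Ps − 22, where Ps is the price sellers receive.
Demand in terms of Ps becomes Qd = 230 − 2(Ps − 22) = 274 - 2Ps. Setting this equal to supply: 274 - 2Ps = -31 + 4.8Ps, so Ps = 1525/34.
Buyers pay Pb = 1525/34 − 22 = 777/34; Q' = -31 + 4.8·(1525/34) = 3133/17.
Government outlay = subsidy × quantity = 22 × 3133/17 = 68926/17.

Government cost = 68926/17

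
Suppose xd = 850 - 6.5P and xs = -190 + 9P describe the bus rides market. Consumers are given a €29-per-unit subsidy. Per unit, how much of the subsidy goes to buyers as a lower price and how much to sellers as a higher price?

Pre-subsidy: 850 - 6.5P = -190 + 9P gives P* = 2080/31, x* = 12830/31.
With the rebate, buyers effectively pay Pb = Ps − 29, where Ps is the price sellers receive.
Demand in terms of Ps becomes xd = 850 − 6.5(Ps − 29) = 1038.5 - 6.5Ps. Setting this equal to supply: 1038.5 - 6.5Ps = -190 + 9Ps, so Ps = 2457/31.
Buyers pay Pb = 2457/31 − 29 = 1558/31; x' = -190 + 9·(2457/31) = 16223/31.
Buyers' price falls by P* − Pb = 2080/31 − 1558/31 = 522/31; sellers' price rises by Ps − P* = 2457/31 − 2080/31 = 377/31.

Buyers gain 522/31 per unit; sellers gain 377/31 per unit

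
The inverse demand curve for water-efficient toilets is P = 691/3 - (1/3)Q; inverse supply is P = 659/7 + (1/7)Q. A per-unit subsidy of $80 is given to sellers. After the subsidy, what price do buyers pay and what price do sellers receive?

Pre-subsidy: 691/3 - (1/3)Q = 659/7 + (1/7)Q gives Q* = 286 and P* = 135.
With the subsidy, sellers receive Ps = Pb + 80 for each unit, where Pb is the price buyers pay.
On the curves, Pb = 691/3 - (1/3)Q and Ps = 659/7 + (1/7)Q; the wedge Ps − Pb = 80 gives 659/7 + (1/7)Q − (691/3 - (1/3)Q) = 80, so Q' = 454.
Then Pb = 691/3 − (1/3)·454 = 79 and Ps = 659/7 + (1/7)·454 = 159.

Buyers pay $79; sellers receive $159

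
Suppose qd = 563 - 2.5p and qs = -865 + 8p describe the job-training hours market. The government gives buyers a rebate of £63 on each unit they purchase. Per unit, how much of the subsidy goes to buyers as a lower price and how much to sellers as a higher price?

Buyers gain £48 per unit; sellers gain £15 per unit

Pre-subsidy: 563 - 2.5p = -865 + 8p gives p* = 136, q* = 223.
With the rebate, buyers effectively pay pb = ps − 63, where ps is the price sellers receive.
Demand in terms of ps becomes qd = 563 − 2.5(ps − 63) = 720.5 - 2.5ps. Setting this equal to supply: 720.5 - 2.5ps = -865 + 8ps, so ps = 151.
Buyers pay pb = 151 − 63 = 88; q' = -865 + 8·151 = 343.
Buyers' price falls by p* − pb = 136 − 88 = 48; sellers' price rises by ps − p* = 151 − 136 = 15.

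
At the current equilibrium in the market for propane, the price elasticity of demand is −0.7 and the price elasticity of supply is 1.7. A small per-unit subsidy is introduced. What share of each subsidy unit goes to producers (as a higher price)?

Producer share = 7/24

For a small subsidy around the equilibrium, the benefit split depends on the relative slopes, which at a point are proportional to the elasticities.
Buyer share = εs/(εs + |εd|) = 1.7/(1.7 + 0.7) = 17/24; seller share = |εd|/(εs + |εd|) = 7/24.
So producers capture 7/24 of the subsidy.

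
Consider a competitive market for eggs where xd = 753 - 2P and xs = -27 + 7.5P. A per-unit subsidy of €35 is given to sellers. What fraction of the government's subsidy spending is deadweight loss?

DWL / government spending = 175/4079

Pre-subsidy: 753 - 2P = -27 + 7.5P gives P* = 1560/19, x* = 11187/19.
With the subsidy, sellers receive Ps = Pb + 35 for each unit, where Pb is the price buyers pay.
Supply in terms of Pb becomes xs = -27 + 7.5(Pb + 35) = 235.5 + 7.5Pb. Setting this equal to demand: 753 - 2Pb = 235.5 + 7.5Pb, so Pb = 1035/19.
Sellers receive Ps = 1035/19 + 35 = 1700/19; x' = 753 − 2·(1035/19) = 12237/19.
ΔCS = ½(11187/19 + 12237/19)(1560/19 − 1035/19) = 6148800/361; ΔPS = ½(11187/19 + 12237/19)(1700/19 − 1560/19) = 1639680/361.
Government spending = 35 × 12237/19 = 428295/19.
DWL = ½ × 35 × (12237/19 − 11187/19) = 18375/19; fraction = (18375/19) / (428295/19) = 175/4079.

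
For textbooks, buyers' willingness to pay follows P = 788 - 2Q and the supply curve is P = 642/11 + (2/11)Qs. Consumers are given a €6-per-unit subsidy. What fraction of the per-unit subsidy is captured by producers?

Producer share = 1/12

Pre-subsidy: 788 - 2Q = 642/11 + (2/11)Q gives Q* = 4013/12 and P* = 715/6.
With the rebate, buyers effectively pay Pb = Ps − 6, where Ps is the price sellers receive.
On the curves, Pb = 788 - 2Q and Ps = 642/11 + (2/11)Q; the wedge Ps − Pb = 6 gives 642/11 + (2/11)Q − (788 - 2Q) = 6, so Q' = 2023/6.
Then Pb = 788 − 2·(2023/6) = 341/3 and Ps = 642/11 + (2/11)·(2023/6) = 359/3.
Buyers' price falls by P* − Pb = 715/6 − 341/3 = 5.5; sellers' price rises by Ps − P* = 359/3 − 715/6 = 0.5.
So producers capture 0.5/6 = 1/12 of each unit of subsidy.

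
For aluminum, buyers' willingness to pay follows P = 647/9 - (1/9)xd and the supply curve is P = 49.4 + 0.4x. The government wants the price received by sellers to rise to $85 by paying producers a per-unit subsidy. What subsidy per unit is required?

Required subsidy s = $23 per unit

At a seller price of 85, quantity supplied is -123.5 + 2.5·85 = 89.
Buyers absorb 89 only when they pay Pb = 647/9 − (1/9)·89 = 62.
s = Ps − Pb = 85 − 62 = 23.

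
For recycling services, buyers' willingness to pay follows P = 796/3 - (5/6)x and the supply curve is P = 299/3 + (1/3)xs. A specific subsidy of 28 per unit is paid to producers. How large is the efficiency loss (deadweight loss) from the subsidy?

Deadweight loss = 336

Pre-subsidy: 796/3 - (5/6)x = 299/3 + (1/3)x gives x* = 142 and P* = 147.
With the subsidy, sellers receive Ps = Pb + 28 for each unit, where Pb is the price buyers pay.
On the curves, Pb = 796/3 - (5/6)x and Ps = 299/3 + (1/3)x; the wedge Ps − Pb = 28 gives 299/3 + (1/3)x − (796/3 - (5/6)x) = 28, so x' = 166.
Then Pb = 796/3 − (5/6)·166 = 127 and Ps = 299/3 + (1/3)·166 = 155.
The subsidy expands output by 166 − 142 = 24 past the efficient level; on those units the gap between marginal cost and willingness to pay runs from 0 up to 28.
DWL = ½ × 28 × 24 = 336.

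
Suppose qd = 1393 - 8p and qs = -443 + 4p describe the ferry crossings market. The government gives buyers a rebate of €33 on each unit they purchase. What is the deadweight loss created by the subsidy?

Deadweight loss = €1452

Pre-subsidy: 1393 - 8p = -443 + 4p gives p* = 153, q* = 169.
With the rebate, buyers effectively pay pb = ps − 33, where ps is the price sellers receive.
Demand in terms of ps becomes qd = 1393 − 8(ps − 33) = 1657 - 8ps. Setting this equal to supply: 1657 - 8ps = -443 + 4ps, so ps = 175.
Buyers pay pb = 175 − 33 = 142; q' = -443 + 4·175 = 257.
The subsidy expands output by 257 − 169 = 88 past the efficient level; on those units the gap between marginal cost and willingness to pay runs from 0 up to 33.
DWL = ½ × 33 × 88 = 1452.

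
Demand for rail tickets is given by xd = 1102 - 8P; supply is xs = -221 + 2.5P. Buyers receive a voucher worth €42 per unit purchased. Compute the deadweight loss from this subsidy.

Deadweight loss = €1680

Pre-subsidy: 1102 - 8P = -221 + 2.5P gives P* = 126, x* = 94.
With the rebate, buyers effectively pay Pb = Ps − 42, where Ps is the price sellers receive.
Demand in terms of Ps becomes xd = 1102 − 8(Ps − 42) = 1438 - 8Ps. Setting this equal to supply: 1438 - 8Ps = -221 + 2.5Ps, so Ps = 158.
Buyers pay Pb = 158 − 42 = 116; x' = -221 + 2.5·158 = 174.
The subsidy expands output by 174 − 94 = 80 past the efficient level; on those units the gap between marginal cost and willingness to pay runs from 0 up to 42.
DWL = ½ × 42 × 80 = 1680.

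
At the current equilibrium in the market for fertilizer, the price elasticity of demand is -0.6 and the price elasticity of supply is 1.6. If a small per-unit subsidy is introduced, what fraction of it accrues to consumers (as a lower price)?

For a small subsidy around the equilibrium, the benefit split depends on the relative slopes, which at a point are proportional to the elasticities.
Buyer share = εs/(εs + |εd|) = 1.6/(1.6 + 0.6) = 8/11; seller share = |εd|/(εs + |εd|) = 3/11.

Consumer share = 8/11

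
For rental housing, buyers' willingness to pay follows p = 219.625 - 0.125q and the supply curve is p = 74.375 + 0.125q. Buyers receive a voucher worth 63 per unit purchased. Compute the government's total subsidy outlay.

Government cost = 52479

Pre-subsidy: 219.625 - 0.125q = 74.375 + 0.125q gives q* = 581 and p* = 147.
With the rebate, buyers effectively pay pb = ps − 63, where ps is the price sellers receive.
On the curves, pb = 219.625 - 0.125q and ps = 74.375 + 0.125q; the wedge ps − pb = 63 gives 74.375 + 0.125q − (219.625 - 0.125q) = 63, so q' = 833.
Then pb = 219.625 − 0.125·833 = 115.5 and ps = 74.375 + 0.125·833 = 178.5.
Government outlay = subsidy × quantity = 63 × 833 = 52479.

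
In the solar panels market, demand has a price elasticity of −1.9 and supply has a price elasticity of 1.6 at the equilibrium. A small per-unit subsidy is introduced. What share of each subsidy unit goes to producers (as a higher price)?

For a small subsidy around the equilibrium, the benefit split depends on the relative slopes, which at a point are proportional to the elasticities.
Buyer share = εs/(εs + |εd|) = 1.6/(1.6 + 1.9) = 16/35; seller share = |εd|/(εs + |εd|) = 19/35.
So producers capture 19/35 of the subsidy.

Producer share = 19/35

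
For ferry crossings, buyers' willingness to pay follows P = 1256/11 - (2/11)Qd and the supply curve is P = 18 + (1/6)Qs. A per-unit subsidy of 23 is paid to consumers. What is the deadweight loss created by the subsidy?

Deadweight loss = 759

Pre-subsidy: 1256/11 - (2/11)Q = 18 + (1/6)Q gives Q* = 276 and P* = 64.
With the rebate, buyers effectively pay Pb = Ps − 23, where Ps is the price sellers receive.
On the curves, Pb = 1256/11 - (2/11)Q and Ps = 18 + (1/6)Q; the wedge Ps − Pb = 23 gives 18 + (1/6)Q − (1256/11 - (2/11)Q) = 23, so Q' = 342.
Then Pb = 1256/11 − (2/11)·342 = 52 and Ps = 18 + (1/6)·342 = 75.
The subsidy expands output by 342 − 276 = 66 past the efficient level; on those units the gap between marginal cost and willingness to pay runs from 0 up to 23.
DWL = ½ × 23 × 66 = 759.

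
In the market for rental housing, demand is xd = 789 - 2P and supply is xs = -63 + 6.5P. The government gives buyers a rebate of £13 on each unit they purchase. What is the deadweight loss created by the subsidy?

Deadweight loss = 2197/17

Pre-subsidy: 789 - 2P = -63 + 6.5P gives P* = 1704/17, x* = 10005/17.
With the rebate, buyers effectively pay Pb = Ps − 13, where Ps is the price sellers receive.
Demand in terms of Ps becomes xd = 789 − 2(Ps − 13) = 815 - 2Ps. Setting this equal to supply: 815 - 2Ps = -63 + 6.5Ps, so Ps = 1756/17.
Buyers pay Pb = 1756/17 − 13 = 1535/17; x' = -63 + 6.5·(1756/17) = 10343/17.
The subsidy expands output by 10343/17 − 10005/17 = 338/17 past the efficient level; on those units the gap between marginal cost and willingness to pay runs from 0 up to 13.
DWL = ½ × 13 × 338/17 = 2197/17.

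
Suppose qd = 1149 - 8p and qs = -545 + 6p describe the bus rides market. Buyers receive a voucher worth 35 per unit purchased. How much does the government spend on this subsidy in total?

Pre-subsidy: 1149 - 8p = -545 + 6p gives p* = 121, q* = 181.
With the rebate, buyers effectively pay pb = ps − 35, where ps is the price sellers receive.
Demand in terms of ps becomes qd = 1149 − 8(ps − 35) = 1429 - 8ps. Setting this equal to supply: 1429 - 8ps = -545 + 6ps, so ps = 141.
Buyers pay pb = 141 − 35 = 106; q' = -545 + 6·141 = 301.
Government outlay = subsidy × quantity = 35 × 301 = 10535.

Government cost = 10535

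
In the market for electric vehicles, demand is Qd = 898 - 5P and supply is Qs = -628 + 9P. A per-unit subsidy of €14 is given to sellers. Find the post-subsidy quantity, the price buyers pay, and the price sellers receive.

Q' = 398; buyers pay €100; sellers receive €114

Pre-subsidy: 898 - 5P = -628 + 9P gives P* = 109, Q* = 353.
With the subsidy, sellers receive Ps = Pb + 14 for each unit, where Pb is the price buyers pay.
Supply in terms of Pb becomes Qs = -628 + 9(Pb + 14) = -502 + 9Pb. Setting this equal to demand: 898 - 5Pb = -502 + 9Pb, so Pb = 100.
Sellers receive Ps = 100 + 14 = 114; Q' = 898 − 5·100 = 398.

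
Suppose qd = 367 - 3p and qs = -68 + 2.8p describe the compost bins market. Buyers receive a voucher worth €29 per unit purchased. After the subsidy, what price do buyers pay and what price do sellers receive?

Buyers pay €61; sellers receive €90

Pre-subsidy: 367 - 3p = -68 + 2.8p gives p* = 75, q* = 142.
With the rebate, buyers effectively pay pb = ps − 29, where ps is the price sellers receive.
Demand in terms of ps becomes qd = 367 − 3(ps − 29) = 454 - 3ps. Setting this equal to supply: 454 - 3ps = -68 + 2.8ps, so ps = 90.
Buyers pay pb = 90 − 29 = 61; q' = -68 + 2.8·90 = 184.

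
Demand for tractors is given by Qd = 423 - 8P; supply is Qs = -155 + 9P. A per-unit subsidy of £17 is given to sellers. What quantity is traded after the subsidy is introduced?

Q' = 223

Pre-subsidy: 423 - 8P = -155 + 9P gives P* = 34, Q* = 151.
With the subsidy, sellers receive Ps = Pb + 17 for each unit, where Pb is the price buyers pay.
Supply in terms of Pb becomes Qs = -155 + 9(Pb + 17) = -2 + 9Pb. Setting this equal to demand: 423 - 8Pb = -2 + 9Pb, so Pb = 25.
Sellers receive Ps = 25 + 17 = 42; Q' = 423 − 8·25 = 223.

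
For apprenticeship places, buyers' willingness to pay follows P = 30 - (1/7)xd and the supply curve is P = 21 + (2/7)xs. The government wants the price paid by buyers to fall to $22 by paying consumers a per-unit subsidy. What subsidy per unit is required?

At a buyer price of 22, quantity demanded is 210 − 7·22 = 56.
Sellers supply 56 only when they receive Ps = 21 + (2/7)·56 = 37.
s = Ps − Pb = 37 − 22 = 15.

Required subsidy s = $15 per unit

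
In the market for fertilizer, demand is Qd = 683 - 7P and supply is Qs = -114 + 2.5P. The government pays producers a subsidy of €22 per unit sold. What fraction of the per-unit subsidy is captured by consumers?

Pre-subsidy: 683 - 7P = -114 + 2.5P gives P* = 1594/19, Q* = 1819/19.
With the subsidy, sellers receive Ps = Pb + 22 for each unit, where Pb is the price buyers pay.
Supply in terms of Pb becomes Qs = -114 + 2.5(Pb + 22) = -59 + 2.5Pb. Setting this equal to demand: 683 - 7Pb = -59 + 2.5Pb, so Pb = 1484/19.
Sellers receive Ps = 1484/19 + 22 = 1902/19; Q' = 683 − 7·(1484/19) = 2589/19.
Buyers' price falls by P* − Pb = 1594/19 − 1484/19 = 110/19; sellers' price rises by Ps − P* = 1902/19 − 1594/19 = 308/19.
So consumers capture (110/19)/22 = 5/19 of each unit of subsidy.

Consumer share = 5/19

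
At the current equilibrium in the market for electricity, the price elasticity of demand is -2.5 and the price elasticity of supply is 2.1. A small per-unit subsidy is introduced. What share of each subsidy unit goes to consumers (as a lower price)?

For a small subsidy around the equilibrium, the benefit split depends on the relative slopes, which at a point are proportional to the elasticities.
Buyer share = εs/(εs + |εd|) = 2.1/(2.1 + 2.5) = 21/46; seller share = |εd|/(εs + |εd|) = 25/46.

Consumer share = 21/46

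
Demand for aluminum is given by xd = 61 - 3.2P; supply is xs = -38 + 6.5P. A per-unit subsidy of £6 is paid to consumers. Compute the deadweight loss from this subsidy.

Deadweight loss = 3744/97

Pre-subsidy: 61 - 3.2P = -38 + 6.5P gives P* = 990/97, x* = 2749/97.
With the rebate, buyers effectively pay Pb = Ps − 6, where Ps is the price sellers receive.
Demand in terms of Ps becomes xd = 61 − 3.2(Ps − 6) = 80.2 - 3.2Ps. Setting this equal to supply: 80.2 - 3.2Ps = -38 + 6.5Ps, so Ps = 1182/97.
Buyers pay Pb = 1182/97 − 6 = 600/97; x' = -38 + 6.5·(1182/97) = 3997/97.
The subsidy expands output by 3997/97 − 2749/97 = 1248/97 past the efficient level; on those units the gap between marginal cost and willingness to pay runs from 0 up to 6.
DWL = ½ × 6 × 1248/97 = 3744/97.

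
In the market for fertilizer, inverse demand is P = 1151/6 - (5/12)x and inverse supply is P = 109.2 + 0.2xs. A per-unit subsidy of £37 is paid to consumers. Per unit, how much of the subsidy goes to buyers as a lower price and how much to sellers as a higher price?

Pre-subsidy: 1151/6 - (5/12)x = 109.2 + 0.2x gives x* = 134 and P* = 136.
With the rebate, buyers effectively pay Pb = Ps − 37, where Ps is the price sellers receive.
On the curves, Pb = 1151/6 - (5/12)x and Ps = 109.2 + 0.2x; the wedge Ps − Pb = 37 gives 109.2 + 0.2x − (1151/6 - (5/12)x) = 37, so x' = 194.
Then Pb = 1151/6 − (5/12)·194 = 111 and Ps = 109.2 + 0.2·194 = 148.
Buyers' price falls by P* − Pb = 136 − 111 = 25; sellers' price rises by Ps − P* = 148 − 136 = 12.

Buyers gain £25 per unit; sellers gain £12 per unit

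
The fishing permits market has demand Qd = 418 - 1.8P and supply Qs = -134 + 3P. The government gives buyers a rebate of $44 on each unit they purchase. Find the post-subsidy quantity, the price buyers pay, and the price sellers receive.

Q' = 260.5; buyers pay $87.5; sellers receive $131.5

Pre-subsidy: 418 - 1.8P = -134 + 3P gives P* = 115, Q* = 211.
With the rebate, buyers effectively pay Pb = Ps − 44, where Ps is the price sellers receive.
Demand in terms of Ps becomes Qd = 418 − 1.8(Ps − 44) = 497.2 - 1.8Ps. Setting this equal to supply: 497.2 - 1.8Ps = -134 + 3Ps, so Ps = 131.5.
Buyers pay Pb = 131.5 − 44 = 87.5; Q' = -134 + 3·131.5 = 260.5.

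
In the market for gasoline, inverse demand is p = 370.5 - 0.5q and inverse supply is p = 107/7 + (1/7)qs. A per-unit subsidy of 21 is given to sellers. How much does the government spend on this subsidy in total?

Pre-subsidy: 370.5 - 0.5q = 107/7 + (1/7)q gives q* = 4973/9 and p* = 848/9.
With the subsidy, sellers receive ps = pb + 21 for each unit, where pb is the price buyers pay.
On the curves, pb = 370.5 - 0.5q and ps = 107/7 + (1/7)q; the wedge ps − pb = 21 gives 107/7 + (1/7)q − (370.5 - 0.5q) = 21, so q' = 5267/9.
Then pb = 370.5 − 0.5·(5267/9) = 701/9 and ps = 107/7 + (1/7)·(5267/9) = 890/9.
Government outlay = subsidy × quantity = 21 × 5267/9 = 36869/3.

Government cost = 36869/3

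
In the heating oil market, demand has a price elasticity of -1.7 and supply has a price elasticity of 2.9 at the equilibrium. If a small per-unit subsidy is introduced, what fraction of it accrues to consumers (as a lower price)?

For a small subsidy around the equilibrium, the benefit split depends on the relative slopes, which at a point are proportional to the elasticities.
Buyer share = εs/(εs + |εd|) = 2.9/(2.9 + 1.7) = 29/46; seller share = |εd|/(εs + |εd|) = 17/46.

Consumer share = 29/46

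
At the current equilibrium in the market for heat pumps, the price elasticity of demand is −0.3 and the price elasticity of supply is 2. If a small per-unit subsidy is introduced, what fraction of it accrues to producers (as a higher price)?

Producer share = 3/23

For a small subsidy around the equilibrium, the benefit split depends on the relative slopes, which at a point are proportional to the elasticities.
Buyer share = εs/(εs + |εd|) = 2/(2 + 0.3) = 20/23; seller share = |εd|/(εs + |εd|) = 3/23.
So producers capture 3/23 of the subsidy.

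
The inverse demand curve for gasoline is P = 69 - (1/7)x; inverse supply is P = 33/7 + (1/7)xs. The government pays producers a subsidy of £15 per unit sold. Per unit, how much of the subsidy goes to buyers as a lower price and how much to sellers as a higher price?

Buyers gain £7.5 per unit; sellers gain £7.5 per unit

Pre-subsidy: 69 - (1/7)x = 33/7 + (1/7)x gives x* = 225 and P* = 258/7.
With the subsidy, sellers receive Ps = Pb + 15 for each unit, where Pb is the price buyers pay.
On the curves, Pb = 69 - (1/7)x and Ps = 33/7 + (1/7)x; the wedge Ps − Pb = 15 gives 33/7 + (1/7)x − (69 - (1/7)x) = 15, so x' = 277.5.
Then Pb = 69 − (1/7)·277.5 = 411/14 and Ps = 33/7 + (1/7)·277.5 = 621/14.
Buyers' price falls by P* − Pb = 258/7 − 411/14 = 7.5; sellers' price rises by Ps − P* = 621/14 − 258/7 = 7.5.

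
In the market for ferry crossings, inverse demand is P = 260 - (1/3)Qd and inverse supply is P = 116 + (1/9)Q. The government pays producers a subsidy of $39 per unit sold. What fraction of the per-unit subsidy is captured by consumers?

Pre-subsidy: 260 - (1/3)Q = 116 + (1/9)Q gives Q* = 324 and P* = 152.
With the subsidy, sellers receive Ps = Pb + 39 for each unit, where Pb is the price buyers pay.
On the curves, Pb = 260 - (1/3)Q and Ps = 116 + (1/9)Q; the wedge Ps − Pb = 39 gives 116 + (1/9)Q − (260 - (1/3)Q) = 39, so Q' = 411.75.
Then Pb = 260 − (1/3)·411.75 = 122.75 and Ps = 116 + (1/9)·411.75 = 161.75.
Buyers' price falls by P* − Pb = 152 − 122.75 = 29.25; sellers' price rises by Ps − P* = 161.75 − 152 = 9.75.
So consumers capture 29.25/39 = 0.75 of each unit of subsidy.

Consumer share = 0.75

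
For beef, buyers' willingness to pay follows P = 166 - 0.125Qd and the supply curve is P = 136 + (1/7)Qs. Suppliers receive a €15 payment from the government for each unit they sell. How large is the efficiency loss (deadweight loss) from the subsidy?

Pre-subsidy: 166 - 0.125Q = 136 + (1/7)Q gives Q* = 112 and P* = 152.
With the subsidy, sellers receive Ps = Pb + 15 for each unit, where Pb is the price buyers pay.
On the curves, Pb = 166 - 0.125Q and Ps = 136 + (1/7)Q; the wedge Ps − Pb = 15 gives 136 + (1/7)Q − (166 - 0.125Q) = 15, so Q' = 168.
Then Pb = 166 − 0.125·168 = 145 and Ps = 136 + (1/7)·168 = 160.
The subsidy expands output by 168 − 112 = 56 past the efficient level; on those units the gap between marginal cost and willingness to pay runs from 0 up to 15.
DWL = ½ × 15 × 56 = 420.

Deadweight loss = €420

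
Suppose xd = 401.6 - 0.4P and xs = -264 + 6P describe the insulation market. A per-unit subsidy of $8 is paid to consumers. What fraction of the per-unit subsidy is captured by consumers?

Pre-subsidy: 401.6 - 0.4P = -264 + 6P gives P* = 104, x* = 360.
With the rebate, buyers effectively pay Pb = Ps − 8, where Ps is the price sellers receive.
Demand in terms of Ps becomes xd = 401.6 − 0.4(Ps − 8) = 404.8 - 0.4Ps. Setting this equal to supply: 404.8 - 0.4Ps = -264 + 6Ps, so Ps = 104.5.
Buyers pay Pb = 104.5 − 8 = 96.5; x' = -264 + 6·104.5 = 363.
Buyers' price falls by P* − Pb = 104 − 96.5 = 7.5; sellers' price rises by Ps − P* = 104.5 − 104 = 0.5.
So consumers capture 7.5/8 = 0.9375 of each unit of subsidy.

Consumer share = 0.9375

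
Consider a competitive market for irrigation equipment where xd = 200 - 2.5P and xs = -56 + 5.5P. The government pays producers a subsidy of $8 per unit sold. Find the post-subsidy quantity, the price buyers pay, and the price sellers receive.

x' = 133.75; buyers pay $26.5; sellers receive $34.5

Pre-subsidy: 200 - 2.5P = -56 + 5.5P gives P* = 32, x* = 120.
With the subsidy, sellers receive Ps = Pb + 8 for each unit, where Pb is the price buyers pay.
Supply in terms of Pb becomes xs = -56 + 5.5(Pb + 8) = -12 + 5.5Pb. Setting this equal to demand: 200 - 2.5Pb = -12 + 5.5Pb, so Pb = 26.5.
Sellers receive Ps = 26.5 + 8 = 34.5; x' = 200 − 2.5·26.5 = 133.75.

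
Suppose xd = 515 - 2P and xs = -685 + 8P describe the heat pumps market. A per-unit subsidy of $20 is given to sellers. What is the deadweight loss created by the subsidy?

Deadweight loss = $320

Pre-subsidy: 515 - 2P = -685 + 8P gives P* = 120, x* = 275.
With the subsidy, sellers receive Ps = Pb + 20 for each unit, where Pb is the price buyers pay.
Supply in terms of Pb becomes xs = -685 + 8(Pb + 20) = -525 + 8Pb. Setting this equal to demand: 515 - 2Pb = -525 + 8Pb, so Pb = 104.
Sellers receive Ps = 104 + 20 = 124; x' = 515 − 2·104 = 307.
The subsidy expands output by 307 − 275 = 32 past the efficient level; on those units the gap between marginal cost and willingness to pay runs from 0 up to 20.
DWL = ½ × 20 × 32 = 320.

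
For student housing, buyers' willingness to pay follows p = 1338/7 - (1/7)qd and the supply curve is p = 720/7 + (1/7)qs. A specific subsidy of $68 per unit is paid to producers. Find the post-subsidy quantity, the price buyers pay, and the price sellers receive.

Pre-subsidy: 1338/7 - (1/7)q = 720/7 + (1/7)q gives q* = 309 and p* = 147.
With the subsidy, sellers receive ps = pb + 68 for each unit, where pb is the price buyers pay.
On the curves, pb = 1338/7 - (1/7)q and ps = 720/7 + (1/7)q; the wedge ps − pb = 68 gives 720/7 + (1/7)q − (1338/7 - (1/7)q) = 68, so q' = 547.
Then pb = 1338/7 − (1/7)·547 = 113 and ps = 720/7 + (1/7)·547 = 181.

q' = 547; buyers pay $113; sellers receive $181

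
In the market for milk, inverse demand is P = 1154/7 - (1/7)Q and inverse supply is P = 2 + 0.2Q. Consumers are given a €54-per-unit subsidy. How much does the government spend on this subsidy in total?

Pre-subsidy: 1154/7 - (1/7)Q = 2 + 0.2Q gives Q* = 475 and P* = 97.
With the rebate, buyers effectively pay Pb = Ps − 54, where Ps is the price sellers receive.
On the curves, Pb = 1154/7 - (1/7)Q and Ps = 2 + 0.2Q; the wedge Ps − Pb = 54 gives 2 + 0.2Q − (1154/7 - (1/7)Q) = 54, so Q' = 632.5.
Then Pb = 1154/7 − (1/7)·632.5 = 74.5 and Ps = 2 + 0.2·632.5 = 128.5.
Government outlay = subsidy × quantity = 54 × 632.5 = 34155.

Government cost = €34155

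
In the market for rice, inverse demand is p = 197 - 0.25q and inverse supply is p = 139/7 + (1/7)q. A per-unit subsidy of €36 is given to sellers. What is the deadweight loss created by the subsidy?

Pre-subsidy: 197 - 0.25q = 139/7 + (1/7)q gives q* = 4960/11 and p* = 927/11.
With the subsidy, sellers receive ps = pb + 36 for each unit, where pb is the price buyers pay.
On the curves, pb = 197 - 0.25q and ps = 139/7 + (1/7)q; the wedge ps − pb = 36 gives 139/7 + (1/7)q − (197 - 0.25q) = 36, so q' = 5968/11.
Then pb = 197 − 0.25·(5968/11) = 675/11 and ps = 139/7 + (1/7)·(5968/11) = 1071/11.
The subsidy expands output by 5968/11 − 4960/11 = 1008/11 past the efficient level; on those units the gap between marginal cost and willingness to pay runs from 0 up to 36.
DWL = ½ × 36 × 1008/11 = 18144/11.

Deadweight loss = 18144/11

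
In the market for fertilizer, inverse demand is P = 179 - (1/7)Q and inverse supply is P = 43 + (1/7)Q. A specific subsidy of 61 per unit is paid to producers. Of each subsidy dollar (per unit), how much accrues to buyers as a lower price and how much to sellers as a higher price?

Buyers gain 30.5 per unit; sellers gain 30.5 per unit

Pre-subsidy: 179 - (1/7)Q = 43 + (1/7)Q gives Q* = 476 and P* = 111.
With the subsidy, sellers receive Ps = Pb + 61 for each unit, where Pb is the price buyers pay.
On the curves, Pb = 179 - (1/7)Q and Ps = 43 + (1/7)Q; the wedge Ps − Pb = 61 gives 43 + (1/7)Q − (179 - (1/7)Q) = 61, so Q' = 689.5.
Then Pb = 179 − (1/7)·689.5 = 80.5 and Ps = 43 + (1/7)·689.5 = 141.5.
Buyers' price falls by P* − Pb = 111 − 80.5 = 30.5; sellers' price rises by Ps − P* = 141.5 − 111 = 30.5.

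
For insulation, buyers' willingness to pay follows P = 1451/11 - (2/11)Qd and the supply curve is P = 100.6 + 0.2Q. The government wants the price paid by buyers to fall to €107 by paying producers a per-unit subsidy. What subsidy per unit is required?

At a buyer price of 107, quantity demanded is 725.5 − 5.5·107 = 137.
Sellers supply 137 only when they receive Ps = 100.6 + 0.2·137 = 128.
s = Ps − Pb = 128 − 107 = 21.

Required subsidy s = €21 per unit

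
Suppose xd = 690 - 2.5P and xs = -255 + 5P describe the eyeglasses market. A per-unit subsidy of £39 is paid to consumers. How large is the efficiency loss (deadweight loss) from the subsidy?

Deadweight loss = £1267.5

Pre-subsidy: 690 - 2.5P = -255 + 5P gives P* = 126, x* = 375.
With the rebate, buyers effectively pay Pb = Ps − 39, where Ps is the price sellers receive.
Demand in terms of Ps becomes xd = 690 − 2.5(Ps − 39) = 787.5 - 2.5Ps. Setting this equal to supply: 787.5 - 2.5Ps = -255 + 5Ps, so Ps = 139.
Buyers pay Pb = 139 − 39 = 100; x' = -255 + 5·139 = 440.
The subsidy expands output by 440 − 375 = 65 past the efficient level; on those units the gap between marginal cost and willingness to pay runs from 0 up to 39.
DWL = ½ × 39 × 65 = 1267.5.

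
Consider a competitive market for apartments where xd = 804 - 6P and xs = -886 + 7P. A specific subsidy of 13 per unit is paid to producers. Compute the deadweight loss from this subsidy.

Deadweight loss = 273

Pre-subsidy: 804 - 6P = -886 + 7P gives P* = 130, x* = 24.
With the subsidy, sellers receive Ps = Pb + 13 for each unit, where Pb is the price buyers pay.
Supply in terms of Pb becomes xs = -886 + 7(Pb + 13) = -795 + 7Pb. Setting this equal to demand: 804 - 6Pb = -795 + 7Pb, so Pb = 123.
Sellers receive Ps = 123 + 13 = 136; x' = 804 − 6·123 = 66.
The subsidy expands output by 66 − 24 = 42 past the efficient level; on those units the gap between marginal cost and willingness to pay runs from 0 up to 13.
DWL = ½ × 13 × 42 = 273.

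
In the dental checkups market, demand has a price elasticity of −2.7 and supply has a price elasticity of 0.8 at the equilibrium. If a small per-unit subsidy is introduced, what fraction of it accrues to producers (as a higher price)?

For a small subsidy around the equilibrium, the benefit split depends on the relative slopes, which at a point are proportional to the elasticities.
Buyer share = εs/(εs + |εd|) = 0.8/(0.8 + 2.7) = 8/35; seller share = |εd|/(εs + |εd|) = 27/35.
So producers capture 27/35 of the subsidy.

Producer share = 27/35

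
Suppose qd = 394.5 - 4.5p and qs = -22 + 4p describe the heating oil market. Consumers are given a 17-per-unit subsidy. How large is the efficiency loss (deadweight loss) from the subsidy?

Pre-subsidy: 394.5 - 4.5p = -22 + 4p gives p* = 49, q* = 174.
With the rebate, buyers effectively pay pb = ps − 17, where ps is the price sellers receive.
Demand in terms of ps becomes qd = 394.5 − 4.5(ps − 17) = 471 - 4.5ps. Setting this equal to supply: 471 - 4.5ps = -22 + 4ps, so ps = 58.
Buyers pay pb = 58 − 17 = 41; q' = -22 + 4·58 = 210.
The subsidy expands output by 210 − 174 = 36 past the efficient level; on those units the gap between marginal cost and willingness to pay runs from 0 up to 17.
DWL = ½ × 17 × 36 = 306.

Deadweight loss = 306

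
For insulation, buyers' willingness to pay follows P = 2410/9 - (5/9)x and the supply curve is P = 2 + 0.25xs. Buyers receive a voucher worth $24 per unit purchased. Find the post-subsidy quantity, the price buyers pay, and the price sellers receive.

x' = 10432/29; buyers pay 1970/29; sellers receive 2666/29

Pre-subsidy: 2410/9 - (5/9)x = 2 + 0.25x gives x* = 9568/29 and P* = 2450/29.
With the rebate, buyers effectively pay Pb = Ps − 24, where Ps is the price sellers receive.
On the curves, Pb = 2410/9 - (5/9)x and Ps = 2 + 0.25x; the wedge Ps − Pb = 24 gives 2 + 0.25x − (2410/9 - (5/9)x) = 24, so x' = 10432/29.
Then Pb = 2410/9 − (5/9)·(10432/29) = 1970/29 and Ps = 2 + 0.25·(10432/29) = 2666/29.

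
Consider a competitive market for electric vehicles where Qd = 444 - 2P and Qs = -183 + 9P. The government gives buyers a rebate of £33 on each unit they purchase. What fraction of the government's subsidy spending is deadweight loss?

Pre-subsidy: 444 - 2P = -183 + 9P gives P* = 57, Q* = 330.
With the rebate, buyers effectively pay Pb = Ps − 33, where Ps is the price sellers receive.
Demand in terms of Ps becomes Qd = 444 − 2(Ps − 33) = 510 - 2Ps. Setting this equal to supply: 510 - 2Ps = -183 + 9Ps, so Ps = 63.
Buyers pay Pb = 63 − 33 = 30; Q' = -183 + 9·63 = 384.
ΔCS = ½(330 + 384)(57 − 30) = 9639; ΔPS = ½(330 + 384)(63 − 57) = 2142.
Government spending = 33 × 384 = 12672.
DWL = ½ × 33 × (384 − 330) = 891; fraction = 891 / 12672 = 0.0703125.

DWL / government spending = 0.0703125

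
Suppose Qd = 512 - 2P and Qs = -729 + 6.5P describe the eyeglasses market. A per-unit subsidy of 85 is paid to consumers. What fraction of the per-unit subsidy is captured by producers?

Pre-subsidy: 512 - 2P = -729 + 6.5P gives P* = 146, Q* = 220.
With the rebate, buyers effectively pay Pb = Ps − 85, where Ps is the price sellers receive.
Demand in terms of Ps becomes Qd = 512 − 2(Ps − 85) = 682 - 2Ps. Setting this equal to supply: 682 - 2Ps = -729 + 6.5Ps, so Ps = 166.
Buyers pay Pb = 166 − 85 = 81; Q' = -729 + 6.5·166 = 350.
Buyers' price falls by P* − Pb = 146 − 81 = 65; sellers' price rises by Ps − P* = 166 − 146 = 20.
So producers capture 20/85 = 4/17 of each unit of subsidy.

Producer share = 4/17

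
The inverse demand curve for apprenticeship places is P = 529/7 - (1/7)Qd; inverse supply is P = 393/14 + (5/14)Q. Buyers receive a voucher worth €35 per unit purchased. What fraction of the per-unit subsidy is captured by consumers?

Pre-subsidy: 529/7 - (1/7)Q = 393/14 + (5/14)Q gives Q* = 95 and P* = 62.
With the rebate, buyers effectively pay Pb = Ps − 35, where Ps is the price sellers receive.
On the curves, Pb = 529/7 - (1/7)Q and Ps = 393/14 + (5/14)Q; the wedge Ps − Pb = 35 gives 393/14 + (5/14)Q − (529/7 - (1/7)Q) = 35, so Q' = 165.
Then Pb = 529/7 − (1/7)·165 = 52 and Ps = 393/14 + (5/14)·165 = 87.
Buyers' price falls by P* − Pb = 62 − 52 = 10; sellers' price rises by Ps − P* = 87 − 62 = 25.
So consumers capture 10/35 = 2/7 of each unit of subsidy.

Consumer share = 2/7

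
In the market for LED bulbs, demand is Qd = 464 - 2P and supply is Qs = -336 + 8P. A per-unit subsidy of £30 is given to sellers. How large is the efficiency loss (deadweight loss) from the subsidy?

Deadweight loss = £720

Pre-subsidy: 464 - 2P = -336 + 8P gives P* = 80, Q* = 304.
With the subsidy, sellers receive Ps = Pb + 30 for each unit, where Pb is the price buyers pay.
Supply in terms of Pb becomes Qs = -336 + 8(Pb + 30) = -96 + 8Pb. Setting this equal to demand: 464 - 2Pb = -96 + 8Pb, so Pb = 56.
Sellers receive Ps = 56 + 30 = 86; Q' = 464 − 2·56 = 352.
The subsidy expands output by 352 − 304 = 48 past the efficient level; on those units the gap between marginal cost and willingness to pay runs from 0 up to 30.
DWL = ½ × 30 × 48 = 720.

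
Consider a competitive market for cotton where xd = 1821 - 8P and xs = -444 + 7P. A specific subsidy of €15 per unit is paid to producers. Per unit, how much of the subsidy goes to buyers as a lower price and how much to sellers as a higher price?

Buyers gain €7 per unit; sellers gain €8 per unit

Pre-subsidy: 1821 - 8P = -444 + 7P gives P* = 151, x* = 613.
With the subsidy, sellers receive Ps = Pb + 15 for each unit, where Pb is the price buyers pay.
Supply in terms of Pb becomes xs = -444 + 7(Pb + 15) = -339 + 7Pb. Setting this equal to demand: 1821 - 8Pb = -339 + 7Pb, so Pb = 144.
Sellers receive Ps = 144 + 15 = 159; x' = 1821 − 8·144 = 669.
Buyers' price falls by P* − Pb = 151 − 144 = 7; sellers' price rises by Ps − P* = 159 − 151 = 8.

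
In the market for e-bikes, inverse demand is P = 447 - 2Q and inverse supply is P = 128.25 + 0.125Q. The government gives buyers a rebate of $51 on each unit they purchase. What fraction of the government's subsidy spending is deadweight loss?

Pre-subsidy: 447 - 2Q = 128.25 + 0.125Q gives Q* = 150 and P* = 147.
With the rebate, buyers effectively pay Pb = Ps − 51, where Ps is the price sellers receive.
On the curves, Pb = 447 - 2Q and Ps = 128.25 + 0.125Q; the wedge Ps − Pb = 51 gives 128.25 + 0.125Q − (447 - 2Q) = 51, so Q' = 174.
Then Pb = 447 − 2·174 = 99 and Ps = 128.25 + 0.125·174 = 150.
ΔCS = ½(150 + 174)(147 − 99) = 7776; ΔPS = ½(150 + 174)(150 − 147) = 486.
Government spending = 51 × 174 = 8874.
DWL = ½ × 51 × (174 − 150) = 612; fraction = 612 / 8874 = 2/29.

DWL / government spending = 2/29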